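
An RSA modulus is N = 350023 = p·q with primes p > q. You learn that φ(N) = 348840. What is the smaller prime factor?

571

φ(n) = (p−1)(q−1) = n − (p+q) + 1, so p + q = 350023 − 348840 + 1 = 1184.
p and q are the roots of t² − 1184t + 350023 = 0.
Discriminant: 1184² − 4·350023 = 1401856 − 1400092 = 1764; √1764 = 42.
q = (1184 − 42)/2 = 571, p = (1184 + 42)/2 = 613.
Check: 571 · 613 = 350023.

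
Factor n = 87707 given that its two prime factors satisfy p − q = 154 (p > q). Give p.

383

Since p = q + 154, we have 87707 = q(q + 154), so q² + 154q − 87707 = 0.
Discriminant: 154² + 4·87707 = 23716 + 350828 = 374544; √374544 = 612.
q = (−154 + 612)/2 = 229, and p = q + 154 = 383.
Check: 229 · 383 = 87707.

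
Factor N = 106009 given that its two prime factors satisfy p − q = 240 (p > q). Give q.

227

Since p = q + 240, we have 106009 = q(q + 240), so q² + 240q − 106009 = 0.
Discriminant: 240² + 4·106009 = 57600 + 424036 = 481636; √481636 = 694.
q = (−240 + 694)/2 = 227, and p = q + 240 = 467.
Check: 227 · 467 = 106009.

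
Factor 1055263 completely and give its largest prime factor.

97

1055263 = 11 · 95933
95933 = 23 · 4171
4171 = 43 · 97
97 is prime.
So 1055263 = 11 · 23 · 43 · 97; the largest prime factor is 97.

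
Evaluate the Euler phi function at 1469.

1344

Factor: 1469 = 13 · 113.
φ(1469) = (13−1) · (113−1) = 12 · 112 = 1344.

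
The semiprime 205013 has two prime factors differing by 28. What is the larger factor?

Since p = q + 28, we have 205013 = q(q + 28), so q² + 28q − 205013 = 0.
Discriminant: 28² + 4·205013 = 784 + 820052 = 820836; √820836 = 906.
q = (−28 + 906)/2 = 439, and p = q + 28 = 467.
Check: 439 · 467 = 205013.

467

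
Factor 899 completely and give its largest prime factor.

31

899 = 29 · 31
31 is prime.
So 899 = 29 · 31; the largest prime factor is 31.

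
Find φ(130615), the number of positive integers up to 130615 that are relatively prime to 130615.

103200

Factor: 130615 = 5 · 151 · 173.
φ(130615) = (5−1) · (151−1) · (173−1) = 4 · 150 · 172 = 103200.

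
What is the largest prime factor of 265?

53

265 = 5 · 53
53 is prime.
So 265 = 5 · 53; the largest prime factor is 53.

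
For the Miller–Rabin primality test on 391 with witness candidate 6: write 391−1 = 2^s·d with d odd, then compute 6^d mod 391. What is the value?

386

391 − 1 = 390 = 2^1 · 195, so d = 195.
6^1 ≡ 6 (mod 391)
6^2 ≡ 6^2 = 36 ≡ 36 (mod 391)
6^4 ≡ 36^2 = 1296 ≡ 123 (mod 391)
6^8 ≡ 123^2 = 15129 ≡ 271 (mod 391)
6^16 ≡ 271^2 = 73441 ≡ 324 (mod 391)
6^32 ≡ 324^2 = 104976 ≡ 188 (mod 391)
6^64 ≡ 188^2 = 35344 ≡ 154 (mod 391)
6^128 ≡ 154^2 = 23716 ≡ 256 (mod 391)
195 = 128 + 64 + 2 + 1 in binary powers of 2.
So 6^195 ≡ 256 · 154 · 36 · 6 ≡ 386 (mod 391).
Squaring chain: 386; never reaches −1, so base 6 is a Miller–Rabin witness that 391 is composite.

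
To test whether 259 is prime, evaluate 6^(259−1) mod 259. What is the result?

36

6^1 ≡ 6 (mod 259)
6^2 ≡ 6^2 = 36 ≡ 36 (mod 259)
6^4 ≡ 36^2 = 1296 ≡ 1 (mod 259)
6^8 ≡ 1^2 = 1 ≡ 1 (mod 259)
6^16 ≡ 1^2 = 1 ≡ 1 (mod 259)
6^32 ≡ 1^2 = 1 ≡ 1 (mod 259)
6^64 ≡ 1^2 = 1 ≡ 1 (mod 259)
6^128 ≡ 1^2 = 1 ≡ 1 (mod 259)
6^256 ≡ 1^2 = 1 ≡ 1 (mod 259)
258 = 256 + 2 in binary powers of 2.
So 6^258 ≡ 1 · 36 ≡ 36 (mod 259).
Since 36 ≠ 1, base 6 is a Fermat witness: 259 is composite.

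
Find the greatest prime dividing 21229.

21229 = 13 · 1633
1633 = 23 · 71
71 is prime.
So 21229 = 13 · 23 · 71; the largest prime factor is 71.

71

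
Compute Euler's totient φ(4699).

4536

Factor: 4699 = 37 · 127.
φ(4699) = (37−1) · (127−1) = 36 · 126 = 4536.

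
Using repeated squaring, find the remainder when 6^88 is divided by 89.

1

6^1 ≡ 6 (mod 89)
6^2 ≡ 6^2 = 36 ≡ 36 (mod 89)
6^4 ≡ 36^2 = 1296 ≡ 50 (mod 89)
6^8 ≡ 50^2 = 2500 ≡ 8 (mod 89)
6^16 ≡ 8^2 = 64 ≡ 64 (mod 89)
6^32 ≡ 64^2 = 4096 ≡ 2 (mod 89)
6^64 ≡ 2^2 = 4 ≡ 4 (mod 89)
88 = 64 + 16 + 8 in binary powers of 2.
So 6^88 ≡ 4 · 64 · 8 ≡ 1 (mod 89).
Since the result is 1, base 6 gives no evidence that 89 is composite.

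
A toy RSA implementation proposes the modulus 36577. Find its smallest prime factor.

79

36577 is odd.
Digit sum 28, not divisible by 3.
Ends in 7: not divisible by 5.
7: 36577 = 7·5225 + 2
11: 36577 = 11·3325 + 2
13: 36577 = 13·2813 + 8
17: 36577 = 17·2151 + 10
19: 36577 = 19·1925 + 2
23: 36577 = 23·1590 + 7
29: 36577 = 29·1261 + 8
31: 36577 = 31·1179 + 28
37: 36577 = 37·988 + 21
41: 36577 = 41·892 + 5
43: 36577 = 43·850 + 27
47: 36577 = 47·778 + 11
53: 36577 = 53·690 + 7
59: 36577 = 59·619 + 56
61: 36577 = 61·599 + 38
67: 36577 = 67·545 + 62
71: 36577 = 71·515 + 12
73: 36577 = 73·501 + 4
79: 36577 = 79·463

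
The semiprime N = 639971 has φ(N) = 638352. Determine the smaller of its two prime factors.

φ(n) = (p−1)(q−1) = n − (p+q) + 1, so p + q = 639971 − 638352 + 1 = 1620.
p and q are the roots of t² − 1620t + 639971 = 0.
Discriminant: 1620² − 4·639971 = 2624400 − 2559884 = 64516; √64516 = 254.
q = (1620 − 254)/2 = 683, p = (1620 + 254)/2 = 937.
Check: 683 · 937 = 639971.

683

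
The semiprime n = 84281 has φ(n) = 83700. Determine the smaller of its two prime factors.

φ(n) = (p−1)(q−1) = n − (p+q) + 1, so p + q = 84281 − 83700 + 1 = 582.
p and q are the roots of t² − 582t + 84281 = 0.
Discriminant: 582² − 4·84281 = 338724 − 337124 = 1600; √1600 = 40.
q = (582 − 40)/2 = 271, p = (582 + 40)/2 = 311.
Check: 271 · 311 = 84281.

271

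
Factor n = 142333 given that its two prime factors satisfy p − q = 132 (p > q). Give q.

Since p = q + 132, we have 142333 = q(q + 132), so q² + 132q − 142333 = 0.
Discriminant: 132² + 4·142333 = 17424 + 569332 = 586756; √586756 = 766.
q = (−132 + 766)/2 = 317, and p = q + 132 = 449.
Check: 317 · 449 = 142333.

317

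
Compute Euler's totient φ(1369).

Factor: 1369 = 37^2.
φ(1369) = 37^1·(37−1) = 1332.

1332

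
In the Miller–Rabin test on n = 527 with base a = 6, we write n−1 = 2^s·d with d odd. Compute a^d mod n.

150

527 − 1 = 526 = 2^1 · 263, so d = 263.
6^1 ≡ 6 (mod 527)
6^2 ≡ 6^2 = 36 ≡ 36 (mod 527)
6^4 ≡ 36^2 = 1296 ≡ 242 (mod 527)
6^8 ≡ 242^2 = 58564 ≡ 67 (mod 527)
6^16 ≡ 67^2 = 4489 ≡ 273 (mod 527)
6^32 ≡ 273^2 = 74529 ≡ 222 (mod 527)
6^64 ≡ 222^2 = 49284 ≡ 273 (mod 527)
6^128 ≡ 273^2 = 74529 ≡ 222 (mod 527)
6^256 ≡ 222^2 = 49284 ≡ 273 (mod 527)
263 = 256 + 4 + 2 + 1 in binary powers of 2.
So 6^263 ≡ 273 · 242 · 36 · 6 ≡ 150 (mod 527).
Squaring chain: 150; never reaches −1, so base 6 is a Miller–Rabin witness that 527 is composite.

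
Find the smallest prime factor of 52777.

89

52777 is odd.
Digit sum 28, not divisible by 3.
Ends in 7: not divisible by 5.
7: 52777 = 7·7539 + 4
11: 52777 = 11·4797 + 10
13: 52777 = 13·4059 + 10
17: 52777 = 17·3104 + 9
19: 52777 = 19·2777 + 14
23: 52777 = 23·2294 + 15
29: 52777 = 29·1819 + 26
31: 52777 = 31·1702 + 15
37: 52777 = 37·1426 + 15
41: 52777 = 41·1287 + 10
43: 52777 = 43·1227 + 16
47: 52777 = 47·1122 + 43
53: 52777 = 53·995 + 42
59: 52777 = 59·894 + 31
61: 52777 = 61·865 + 12
67: 52777 = 67·787 + 48
71: 52777 = 71·743 + 24
73: 52777 = 73·722 + 71
79: 52777 = 79·668 + 5
83: 52777 = 83·635 + 72
89: 52777 = 89·593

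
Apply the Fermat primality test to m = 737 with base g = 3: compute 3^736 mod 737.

223

3^1 ≡ 3 (mod 737)
3^2 ≡ 3^2 = 9 ≡ 9 (mod 737)
3^4 ≡ 9^2 = 81 ≡ 81 (mod 737)
3^8 ≡ 81^2 = 6561 ≡ 665 (mod 737)
3^16 ≡ 665^2 = 442225 ≡ 25 (mod 737)
3^32 ≡ 25^2 = 625 ≡ 625 (mod 737)
3^64 ≡ 625^2 = 390625 ≡ 15 (mod 737)
3^128 ≡ 15^2 = 225 ≡ 225 (mod 737)
3^256 ≡ 225^2 = 50625 ≡ 509 (mod 737)
3^512 ≡ 509^2 = 259081 ≡ 394 (mod 737)
736 = 512 + 128 + 64 + 32 in binary powers of 2.
So 3^736 ≡ 394 · 225 · 15 · 625 ≡ 223 (mod 737).
Since 223 ≠ 1, base 3 is a Fermat witness: 737 is composite.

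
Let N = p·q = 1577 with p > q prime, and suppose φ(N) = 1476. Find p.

φ(n) = (p−1)(q−1) = n − (p+q) + 1, so p + q = 1577 − 1476 + 1 = 102.
p and q are the roots of t² − 102t + 1577 = 0.
Discriminant: 102² − 4·1577 = 10404 − 6308 = 4096; √4096 = 64.
q = (102 − 64)/2 = 19, p = (102 + 64)/2 = 83.
Check: 19 · 83 = 1577.

83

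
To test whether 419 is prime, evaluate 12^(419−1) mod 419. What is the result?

1

12^1 ≡ 12 (mod 419)
12^2 ≡ 12^2 = 144 ≡ 144 (mod 419)
12^4 ≡ 144^2 = 20736 ≡ 205 (mod 419)
12^8 ≡ 205^2 = 42025 ≡ 125 (mod 419)
12^16 ≡ 125^2 = 15625 ≡ 122 (mod 419)
12^32 ≡ 122^2 = 14884 ≡ 219 (mod 419)
12^64 ≡ 219^2 = 47961 ≡ 195 (mod 419)
12^128 ≡ 195^2 = 38025 ≡ 315 (mod 419)
12^256 ≡ 315^2 = 99225 ≡ 341 (mod 419)
418 = 256 + 128 + 32 + 2 in binary powers of 2.
So 12^418 ≡ 341 · 315 · 219 · 144 ≡ 1 (mod 419).
Since the result is 1, base 12 gives no evidence that 419 is composite.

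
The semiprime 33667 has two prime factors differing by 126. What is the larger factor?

257

Since p = q + 126, we have 33667 = q(q + 126), so q² + 126q − 33667 = 0.
Discriminant: 126² + 4·33667 = 15876 + 134668 = 150544; √150544 = 388.
q = (−126 + 388)/2 = 131, and p = q + 126 = 257.
Check: 131 · 257 = 33667.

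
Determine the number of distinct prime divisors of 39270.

39270 = 2 · 19635
19635 = 3 · 6545
6545 = 5 · 1309
1309 = 7 · 187
187 = 11 · 17
39270 = 2 · 3 · 5 · 7 · 11 · 17, which has 6 distinct prime factors.

6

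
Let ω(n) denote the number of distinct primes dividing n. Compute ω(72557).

72557 = 37^2 · 53
72557 = 37^2 · 53, which has 2 distinct prime factors.

2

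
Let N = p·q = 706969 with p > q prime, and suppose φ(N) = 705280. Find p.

φ(n) = (p−1)(q−1) = n − (p+q) + 1, so p + q = 706969 − 705280 + 1 = 1690.
p and q are the roots of t² − 1690t + 706969 = 0.
Discriminant: 1690² − 4·706969 = 2856100 − 2827876 = 28224; √28224 = 168.
q = (1690 − 168)/2 = 761, p = (1690 + 168)/2 = 929.
Check: 761 · 929 = 706969.

929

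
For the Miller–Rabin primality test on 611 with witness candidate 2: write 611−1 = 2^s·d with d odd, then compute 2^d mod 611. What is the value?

611 − 1 = 610 = 2^1 · 305, so d = 305.
2^1 ≡ 2 (mod 611)
2^2 ≡ 2^2 = 4 ≡ 4 (mod 611)
2^4 ≡ 4^2 = 16 ≡ 16 (mod 611)
2^8 ≡ 16^2 = 256 ≡ 256 (mod 611)
2^16 ≡ 256^2 = 65536 ≡ 159 (mod 611)
2^32 ≡ 159^2 = 25281 ≡ 230 (mod 611)
2^64 ≡ 230^2 = 52900 ≡ 354 (mod 611)
2^128 ≡ 354^2 = 125316 ≡ 61 (mod 611)
2^256 ≡ 61^2 = 3721 ≡ 55 (mod 611)
305 = 256 + 32 + 16 + 1 in binary powers of 2.
So 2^305 ≡ 55 · 230 · 159 · 2 ≡ 487 (mod 611).
Squaring chain: 487; never reaches −1, so base 2 is a Miller–Rabin witness that 611 is composite.

487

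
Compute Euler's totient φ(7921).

Factor: 7921 = 89^2.
φ(7921) = 89^1·(89−1) = 7832.

7832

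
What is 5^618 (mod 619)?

5^1 ≡ 5 (mod 619)
5^2 ≡ 5^2 = 25 ≡ 25 (mod 619)
5^4 ≡ 25^2 = 625 ≡ 6 (mod 619)
5^8 ≡ 6^2 = 36 ≡ 36 (mod 619)
5^16 ≡ 36^2 = 1296 ≡ 58 (mod 619)
5^32 ≡ 58^2 = 3364 ≡ 269 (mod 619)
5^64 ≡ 269^2 = 72361 ≡ 557 (mod 619)
5^128 ≡ 557^2 = 310249 ≡ 130 (mod 619)
5^256 ≡ 130^2 = 16900 ≡ 187 (mod 619)
5^512 ≡ 187^2 = 34969 ≡ 305 (mod 619)
618 = 512 + 64 + 32 + 8 + 2 in binary powers of 2.
So 5^618 ≡ 305 · 557 · 269 · 36 · 25 ≡ 1 (mod 619).
Since the result is 1, base 5 gives no evidence that 619 is composite.

1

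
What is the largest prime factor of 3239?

3239 = 41 · 79
79 is prime.
So 3239 = 41 · 79; the largest prime factor is 79.

79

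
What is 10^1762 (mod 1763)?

10^1 ≡ 10 (mod 1763)
10^2 ≡ 10^2 = 100 ≡ 100 (mod 1763)
10^4 ≡ 100^2 = 10000 ≡ 1185 (mod 1763)
10^8 ≡ 1185^2 = 1404225 ≡ 877 (mod 1763)
10^16 ≡ 877^2 = 769129 ≡ 461 (mod 1763)
10^32 ≡ 461^2 = 212521 ≡ 961 (mod 1763)
10^64 ≡ 961^2 = 923521 ≡ 1472 (mod 1763)
10^128 ≡ 1472^2 = 2166784 ≡ 57 (mod 1763)
10^256 ≡ 57^2 = 3249 ≡ 1486 (mod 1763)
10^512 ≡ 1486^2 = 2208196 ≡ 920 (mod 1763)
10^1024 ≡ 920^2 = 846400 ≡ 160 (mod 1763)
1762 = 1024 + 512 + 128 + 64 + 32 + 2 in binary powers of 2.
So 10^1762 ≡ 160 · 920 · 57 · 1472 · 961 · 100 ≡ 1330 (mod 1763).
Since 1330 ≠ 1, base 10 is a Fermat witness: 1763 is composite.

1330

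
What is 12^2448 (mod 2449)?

907

12^1 ≡ 12 (mod 2449)
12^2 ≡ 12^2 = 144 ≡ 144 (mod 2449)
12^4 ≡ 144^2 = 20736 ≡ 1144 (mod 2449)
12^8 ≡ 1144^2 = 1308736 ≡ 970 (mod 2449)
12^16 ≡ 970^2 = 940900 ≡ 484 (mod 2449)
12^32 ≡ 484^2 = 234256 ≡ 1601 (mod 2449)
12^64 ≡ 1601^2 = 2563201 ≡ 1547 (mod 2449)
12^128 ≡ 1547^2 = 2393209 ≡ 536 (mod 2449)
12^256 ≡ 536^2 = 287296 ≡ 763 (mod 2449)
12^512 ≡ 763^2 = 582169 ≡ 1756 (mod 2449)
12^1024 ≡ 1756^2 = 3083536 ≡ 245 (mod 2449)
12^2048 ≡ 245^2 = 60025 ≡ 1249 (mod 2449)
2448 = 2048 + 256 + 128 + 16 in binary powers of 2.
So 12^2448 ≡ 1249 · 763 · 536 · 484 ≡ 907 (mod 2449).
Since 907 ≠ 1, base 12 is a Fermat witness: 2449 is composite.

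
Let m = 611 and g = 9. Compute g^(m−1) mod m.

9^1 ≡ 9 (mod 611)
9^2 ≡ 9^2 = 81 ≡ 81 (mod 611)
9^4 ≡ 81^2 = 6561 ≡ 451 (mod 611)
9^8 ≡ 451^2 = 203401 ≡ 549 (mod 611)
9^16 ≡ 549^2 = 301401 ≡ 178 (mod 611)
9^32 ≡ 178^2 = 31684 ≡ 523 (mod 611)
9^64 ≡ 523^2 = 273529 ≡ 412 (mod 611)
9^128 ≡ 412^2 = 169744 ≡ 497 (mod 611)
9^256 ≡ 497^2 = 247009 ≡ 165 (mod 611)
9^512 ≡ 165^2 = 27225 ≡ 341 (mod 611)
610 = 512 + 64 + 32 + 2 in binary powers of 2.
So 9^610 ≡ 341 · 412 · 523 · 81 ≡ 191 (mod 611).
Since 191 ≠ 1, base 9 is a Fermat witness: 611 is composite.

191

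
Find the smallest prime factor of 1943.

1943 is odd.
Digit sum 17, not divisible by 3.
Ends in 3: not divisible by 5.
7: 1943 = 7·277 + 4
11: 1943 = 11·176 + 7
13: 1943 = 13·149 + 6
17: 1943 = 17·114 + 5
19: 1943 = 19·102 + 5
23: 1943 = 23·84 + 11
29: 1943 = 29·67

29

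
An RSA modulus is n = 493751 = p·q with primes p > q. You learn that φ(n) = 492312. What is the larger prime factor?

φ(n) = (p−1)(q−1) = n − (p+q) + 1, so p + q = 493751 − 492312 + 1 = 1440.
p and q are the roots of t² − 1440t + 493751 = 0.
Discriminant: 1440² − 4·493751 = 2073600 − 1975004 = 98596; √98596 = 314.
q = (1440 − 314)/2 = 563, p = (1440 + 314)/2 = 877.
Check: 563 · 877 = 493751.

877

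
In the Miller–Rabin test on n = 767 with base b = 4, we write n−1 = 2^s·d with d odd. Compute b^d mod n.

767 − 1 = 766 = 2^1 · 383, so d = 383.
4^1 ≡ 4 (mod 767)
4^2 ≡ 4^2 = 16 ≡ 16 (mod 767)
4^4 ≡ 16^2 = 256 ≡ 256 (mod 767)
4^8 ≡ 256^2 = 65536 ≡ 341 (mod 767)
4^16 ≡ 341^2 = 116281 ≡ 464 (mod 767)
4^32 ≡ 464^2 = 215296 ≡ 536 (mod 767)
4^64 ≡ 536^2 = 287296 ≡ 438 (mod 767)
4^128 ≡ 438^2 = 191844 ≡ 94 (mod 767)
4^256 ≡ 94^2 = 8836 ≡ 399 (mod 767)
383 = 256 + 64 + 32 + 16 + 8 + 4 + 2 + 1 in binary powers of 2.
So 4^383 ≡ 399 · 438 · 536 · 464 · 341 · 256 · 16 · 4 ≡ 556 (mod 767).
Squaring chain: 556; never reaches −1, so base 4 is a Miller–Rabin witness that 767 is composite.

556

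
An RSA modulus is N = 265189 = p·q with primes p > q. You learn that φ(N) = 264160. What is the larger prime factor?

521

φ(n) = (p−1)(q−1) = n − (p+q) + 1, so p + q = 265189 − 264160 + 1 = 1030.
p and q are the roots of t² − 1030t + 265189 = 0.
Discriminant: 1030² − 4·265189 = 1060900 − 1060756 = 144; √144 = 12.
q = (1030 − 12)/2 = 509, p = (1030 + 12)/2 = 521.
Check: 509 · 521 = 265189.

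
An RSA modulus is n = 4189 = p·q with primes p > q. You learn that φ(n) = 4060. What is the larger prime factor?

71

φ(n) = (p−1)(q−1) = n − (p+q) + 1, so p + q = 4189 − 4060 + 1 = 130.
p and q are the roots of t² − 130t + 4189 = 0.
Discriminant: 130² − 4·4189 = 16900 − 16756 = 144; √144 = 12.
q = (130 − 12)/2 = 59, p = (130 + 12)/2 = 71.
Check: 59 · 71 = 4189.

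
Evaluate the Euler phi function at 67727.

59800

Factor: 67727 = 11 · 47 · 131.
φ(67727) = (11−1) · (47−1) · (131−1) = 10 · 46 · 130 = 59800.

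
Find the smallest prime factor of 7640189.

61

7640189 is odd.
Digit sum 35, not divisible by 3.
Ends in 9: not divisible by 5.
7: 7640189 = 7·1091455 + 4
11: 7640189 = 11·694562 + 7
13: 7640189 = 13·587706 + 11
17: 7640189 = 17·449422 + 15
19: 7640189 = 19·402115 + 4
23: 7640189 = 23·332182 + 3
29: 7640189 = 29·263454 + 23
31: 7640189 = 31·246457 + 22
37: 7640189 = 37·206491 + 22
41: 7640189 = 41·186346 + 3
43: 7640189 = 43·177678 + 35
47: 7640189 = 47·162557 + 10
53: 7640189 = 53·144154 + 27
59: 7640189 = 59·129494 + 43
61: 7640189 = 61·125249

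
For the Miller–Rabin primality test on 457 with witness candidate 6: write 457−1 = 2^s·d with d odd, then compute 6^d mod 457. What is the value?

457 − 1 = 456 = 2^3 · 57, so d = 57.
6^1 ≡ 6 (mod 457)
6^2 ≡ 6^2 = 36 ≡ 36 (mod 457)
6^4 ≡ 36^2 = 1296 ≡ 382 (mod 457)
6^8 ≡ 382^2 = 145924 ≡ 141 (mod 457)
6^16 ≡ 141^2 = 19881 ≡ 230 (mod 457)
6^32 ≡ 230^2 = 52900 ≡ 345 (mod 457)
57 = 32 + 16 + 8 + 1 in binary powers of 2.
So 6^57 ≡ 345 · 230 · 141 · 6 ≡ 456 (mod 457).
Since 6^d ≡ 456 (mod 457), base 6 does not prove 457 composite.

456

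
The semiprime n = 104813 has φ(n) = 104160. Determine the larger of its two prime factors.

373

φ(n) = (p−1)(q−1) = n − (p+q) + 1, so p + q = 104813 − 104160 + 1 = 654.
p and q are the roots of t² − 654t + 104813 = 0.
Discriminant: 654² − 4·104813 = 427716 − 419252 = 8464; √8464 = 92.
q = (654 − 92)/2 = 281, p = (654 + 92)/2 = 373.
Check: 281 · 373 = 104813.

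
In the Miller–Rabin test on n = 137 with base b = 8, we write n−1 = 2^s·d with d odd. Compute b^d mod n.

37

137 − 1 = 136 = 2^3 · 17, so d = 17.
8^1 ≡ 8 (mod 137)
8^2 ≡ 8^2 = 64 ≡ 64 (mod 137)
8^4 ≡ 64^2 = 4096 ≡ 123 (mod 137)
8^8 ≡ 123^2 = 15129 ≡ 59 (mod 137)
8^16 ≡ 59^2 = 3481 ≡ 56 (mod 137)
17 = 16 + 1 in binary powers of 2.
So 8^17 ≡ 56 · 8 ≡ 37 (mod 137).
Squaring chain: 37 → 136 → 1; reaches −1, so base 8 does not prove 137 composite.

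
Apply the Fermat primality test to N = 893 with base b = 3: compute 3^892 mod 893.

852

3^1 ≡ 3 (mod 893)
3^2 ≡ 3^2 = 9 ≡ 9 (mod 893)
3^4 ≡ 9^2 = 81 ≡ 81 (mod 893)
3^8 ≡ 81^2 = 6561 ≡ 310 (mod 893)
3^16 ≡ 310^2 = 96100 ≡ 549 (mod 893)
3^32 ≡ 549^2 = 301401 ≡ 460 (mod 893)
3^64 ≡ 460^2 = 211600 ≡ 852 (mod 893)
3^128 ≡ 852^2 = 725904 ≡ 788 (mod 893)
3^256 ≡ 788^2 = 620944 ≡ 309 (mod 893)
3^512 ≡ 309^2 = 95481 ≡ 823 (mod 893)
892 = 512 + 256 + 64 + 32 + 16 + 8 + 4 in binary powers of 2.
So 3^892 ≡ 823 · 309 · 852 · 460 · 549 · 310 · 81 ≡ 852 (mod 893).
Since 852 ≠ 1, base 3 is a Fermat witness: 893 is composite.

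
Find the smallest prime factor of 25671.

3

25671 is odd.
Digit sum 21, divisible by 3.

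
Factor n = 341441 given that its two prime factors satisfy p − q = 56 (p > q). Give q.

557

Since p = q + 56, we have 341441 = q(q + 56), so q² + 56q − 341441 = 0.
Discriminant: 56² + 4·341441 = 3136 + 1365764 = 1368900; √1368900 = 1170.
q = (−56 + 1170)/2 = 557, and p = q + 56 = 613.
Check: 557 · 613 = 341441.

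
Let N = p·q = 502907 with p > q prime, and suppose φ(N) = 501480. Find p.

797

φ(n) = (p−1)(q−1) = n − (p+q) + 1, so p + q = 502907 − 501480 + 1 = 1428.
p and q are the roots of t² − 1428t + 502907 = 0.
Discriminant: 1428² − 4·502907 = 2039184 − 2011628 = 27556; √27556 = 166.
q = (1428 − 166)/2 = 631, p = (1428 + 166)/2 = 797.
Check: 631 · 797 = 502907.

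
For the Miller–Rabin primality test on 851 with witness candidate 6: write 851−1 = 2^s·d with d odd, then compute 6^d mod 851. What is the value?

851 − 1 = 850 = 2^1 · 425, so d = 425.
6^1 ≡ 6 (mod 851)
6^2 ≡ 6^2 = 36 ≡ 36 (mod 851)
6^4 ≡ 36^2 = 1296 ≡ 445 (mod 851)
6^8 ≡ 445^2 = 198025 ≡ 593 (mod 851)
6^16 ≡ 593^2 = 351649 ≡ 186 (mod 851)
6^32 ≡ 186^2 = 34596 ≡ 556 (mod 851)
6^64 ≡ 556^2 = 309136 ≡ 223 (mod 851)
6^128 ≡ 223^2 = 49729 ≡ 371 (mod 851)
6^256 ≡ 371^2 = 137641 ≡ 630 (mod 851)
425 = 256 + 128 + 32 + 8 + 1 in binary powers of 2.
So 6^425 ≡ 630 · 371 · 556 · 593 · 6 ≡ 302 (mod 851).
Squaring chain: 302; never reaches −1, so base 6 is a Miller–Rabin witness that 851 is composite.

302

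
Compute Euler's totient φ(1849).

Factor: 1849 = 43^2.
φ(1849) = 43^1·(43−1) = 1806.

1806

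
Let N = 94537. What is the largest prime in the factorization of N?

83

94537 = 17 · 5561
5561 = 67 · 83
83 is prime.
So 94537 = 17 · 67 · 83; the largest prime factor is 83.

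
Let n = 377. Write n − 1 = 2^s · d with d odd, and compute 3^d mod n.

377 − 1 = 376 = 2^3 · 47, so d = 47.
3^1 ≡ 3 (mod 377)
3^2 ≡ 3^2 = 9 ≡ 9 (mod 377)
3^4 ≡ 9^2 = 81 ≡ 81 (mod 377)
3^8 ≡ 81^2 = 6561 ≡ 152 (mod 377)
3^16 ≡ 152^2 = 23104 ≡ 107 (mod 377)
3^32 ≡ 107^2 = 11449 ≡ 139 (mod 377)
47 = 32 + 8 + 4 + 2 + 1 in binary powers of 2.
So 3^47 ≡ 139 · 152 · 81 · 9 · 3 ≡ 308 (mod 377).
Squaring chain: 308 → 237 → 373; never reaches −1, so base 3 is a Miller–Rabin witness that 377 is composite.

308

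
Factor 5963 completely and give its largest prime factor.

5963 = 67 · 89
89 is prime.
So 5963 = 67 · 89; the largest prime factor is 89.

89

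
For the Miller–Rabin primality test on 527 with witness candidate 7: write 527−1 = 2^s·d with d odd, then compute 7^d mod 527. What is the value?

165

527 − 1 = 526 = 2^1 · 263, so d = 263.
7^1 ≡ 7 (mod 527)
7^2 ≡ 7^2 = 49 ≡ 49 (mod 527)
7^4 ≡ 49^2 = 2401 ≡ 293 (mod 527)
7^8 ≡ 293^2 = 85849 ≡ 475 (mod 527)
7^16 ≡ 475^2 = 225625 ≡ 69 (mod 527)
7^32 ≡ 69^2 = 4761 ≡ 18 (mod 527)
7^64 ≡ 18^2 = 324 ≡ 324 (mod 527)
7^128 ≡ 324^2 = 104976 ≡ 103 (mod 527)
7^256 ≡ 103^2 = 10609 ≡ 69 (mod 527)
263 = 256 + 4 + 2 + 1 in binary powers of 2.
So 7^263 ≡ 69 · 293 · 49 · 7 ≡ 165 (mod 527).
Squaring chain: 165; never reaches −1, so base 7 is a Miller–Rabin witness that 527 is composite.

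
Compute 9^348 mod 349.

1

9^1 ≡ 9 (mod 349)
9^2 ≡ 9^2 = 81 ≡ 81 (mod 349)
9^4 ≡ 81^2 = 6561 ≡ 279 (mod 349)
9^8 ≡ 279^2 = 77841 ≡ 14 (mod 349)
9^16 ≡ 14^2 = 196 ≡ 196 (mod 349)
9^32 ≡ 196^2 = 38416 ≡ 26 (mod 349)
9^64 ≡ 26^2 = 676 ≡ 327 (mod 349)
9^128 ≡ 327^2 = 106929 ≡ 135 (mod 349)
9^256 ≡ 135^2 = 18225 ≡ 77 (mod 349)
348 = 256 + 64 + 16 + 8 + 4 in binary powers of 2.
So 9^348 ≡ 77 · 327 · 196 · 14 · 279 ≡ 1 (mod 349).
Since the result is 1, base 9 gives no evidence that 349 is composite.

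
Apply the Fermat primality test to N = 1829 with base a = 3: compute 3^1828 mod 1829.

534

3^1 ≡ 3 (mod 1829)
3^2 ≡ 3^2 = 9 ≡ 9 (mod 1829)
3^4 ≡ 9^2 = 81 ≡ 81 (mod 1829)
3^8 ≡ 81^2 = 6561 ≡ 1074 (mod 1829)
3^16 ≡ 1074^2 = 1153476 ≡ 1206 (mod 1829)
3^32 ≡ 1206^2 = 1454436 ≡ 381 (mod 1829)
3^64 ≡ 381^2 = 145161 ≡ 670 (mod 1829)
3^128 ≡ 670^2 = 448900 ≡ 795 (mod 1829)
3^256 ≡ 795^2 = 632025 ≡ 1020 (mod 1829)
3^512 ≡ 1020^2 = 1040400 ≡ 1528 (mod 1829)
3^1024 ≡ 1528^2 = 2334784 ≡ 980 (mod 1829)
1828 = 1024 + 512 + 256 + 32 + 4 in binary powers of 2.
So 3^1828 ≡ 980 · 1528 · 1020 · 381 · 81 ≡ 534 (mod 1829).
Since 534 ≠ 1, base 3 is a Fermat witness: 1829 is composite.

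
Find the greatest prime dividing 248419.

83

248419 = 41 · 6059
6059 = 73 · 83
83 is prime.
So 248419 = 41 · 73 · 83; the largest prime factor is 83.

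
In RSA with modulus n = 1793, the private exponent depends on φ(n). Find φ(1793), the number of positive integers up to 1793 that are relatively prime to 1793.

1620

Factor: 1793 = 11 · 163.
φ(1793) = (11−1) · (163−1) = 10 · 162 = 1620.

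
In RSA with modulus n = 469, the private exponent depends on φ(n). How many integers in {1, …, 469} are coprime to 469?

396

Factor: 469 = 7 · 67.
φ(469) = (7−1) · (67−1) = 6 · 66 = 396.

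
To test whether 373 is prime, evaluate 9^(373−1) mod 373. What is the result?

1

9^1 ≡ 9 (mod 373)
9^2 ≡ 9^2 = 81 ≡ 81 (mod 373)
9^4 ≡ 81^2 = 6561 ≡ 220 (mod 373)
9^8 ≡ 220^2 = 48400 ≡ 283 (mod 373)
9^16 ≡ 283^2 = 80089 ≡ 267 (mod 373)
9^32 ≡ 267^2 = 71289 ≡ 46 (mod 373)
9^64 ≡ 46^2 = 2116 ≡ 251 (mod 373)
9^128 ≡ 251^2 = 63001 ≡ 337 (mod 373)
9^256 ≡ 337^2 = 113569 ≡ 177 (mod 373)
372 = 256 + 64 + 32 + 16 + 4 in binary powers of 2.
So 9^372 ≡ 177 · 251 · 46 · 267 · 220 ≡ 1 (mod 373).
Since the result is 1, base 9 gives no evidence that 373 is composite.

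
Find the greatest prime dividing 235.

47

235 = 5 · 47
47 is prime.
So 235 = 5 · 47; the largest prime factor is 47.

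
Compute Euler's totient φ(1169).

996

Factor: 1169 = 7 · 167.
φ(1169) = (7−1) · (167−1) = 6 · 166 = 996.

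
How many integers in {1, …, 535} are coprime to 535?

424

Factor: 535 = 5 · 107.
φ(535) = (5−1) · (107−1) = 4 · 106 = 424.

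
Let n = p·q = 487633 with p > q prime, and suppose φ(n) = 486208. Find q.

569

φ(n) = (p−1)(q−1) = n − (p+q) + 1, so p + q = 487633 − 486208 + 1 = 1426.
p and q are the roots of t² − 1426t + 487633 = 0.
Discriminant: 1426² − 4·487633 = 2033476 − 1950532 = 82944; √82944 = 288.
q = (1426 − 288)/2 = 569, p = (1426 + 288)/2 = 857.
Check: 569 · 857 = 487633.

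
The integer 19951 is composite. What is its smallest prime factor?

71

19951 is odd.
Digit sum 25, not divisible by 3.
Ends in 1: not divisible by 5.
7: 19951 = 7·2850 + 1
11: 19951 = 11·1813 + 8
13: 19951 = 13·1534 + 9
17: 19951 = 17·1173 + 10
19: 19951 = 19·1050 + 1
23: 19951 = 23·867 + 10
29: 19951 = 29·687 + 28
31: 19951 = 31·643 + 18
37: 19951 = 37·539 + 8
41: 19951 = 41·486 + 25
43: 19951 = 43·463 + 42
47: 19951 = 47·424 + 23
53: 19951 = 53·376 + 23
59: 19951 = 59·338 + 9
61: 19951 = 61·327 + 4
67: 19951 = 67·297 + 52
71: 19951 = 71·281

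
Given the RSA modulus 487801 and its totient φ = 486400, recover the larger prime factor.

φ(n) = (p−1)(q−1) = n − (p+q) + 1, so p + q = 487801 − 486400 + 1 = 1402.
p and q are the roots of t² − 1402t + 487801 = 0.
Discriminant: 1402² − 4·487801 = 1965604 − 1951204 = 14400; √14400 = 120.
q = (1402 − 120)/2 = 641, p = (1402 + 120)/2 = 761.
Check: 641 · 761 = 487801.

761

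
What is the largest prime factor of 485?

485 = 5 · 97
97 is prime.
So 485 = 5 · 97; the largest prime factor is 97.

97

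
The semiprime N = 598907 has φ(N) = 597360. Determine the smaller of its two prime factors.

761

φ(n) = (p−1)(q−1) = n − (p+q) + 1, so p + q = 598907 − 597360 + 1 = 1548.
p and q are the roots of t² − 1548t + 598907 = 0.
Discriminant: 1548² − 4·598907 = 2396304 − 2395628 = 676; √676 = 26.
q = (1548 − 26)/2 = 761, p = (1548 + 26)/2 = 787.
Check: 761 · 787 = 598907.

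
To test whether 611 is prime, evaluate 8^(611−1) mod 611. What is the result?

155

8^1 ≡ 8 (mod 611)
8^2 ≡ 8^2 = 64 ≡ 64 (mod 611)
8^4 ≡ 64^2 = 4096 ≡ 430 (mod 611)
8^8 ≡ 430^2 = 184900 ≡ 378 (mod 611)
8^16 ≡ 378^2 = 142884 ≡ 521 (mod 611)
8^32 ≡ 521^2 = 271441 ≡ 157 (mod 611)
8^64 ≡ 157^2 = 24649 ≡ 209 (mod 611)
8^128 ≡ 209^2 = 43681 ≡ 300 (mod 611)
8^256 ≡ 300^2 = 90000 ≡ 183 (mod 611)
8^512 ≡ 183^2 = 33489 ≡ 495 (mod 611)
610 = 512 + 64 + 32 + 2 in binary powers of 2.
So 8^610 ≡ 495 · 209 · 157 · 64 ≡ 155 (mod 611).
Since 155 ≠ 1, base 8 is a Fermat witness: 611 is composite.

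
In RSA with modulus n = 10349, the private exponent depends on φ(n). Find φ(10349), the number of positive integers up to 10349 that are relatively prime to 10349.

Factor: 10349 = 79 · 131.
φ(10349) = (79−1) · (131−1) = 78 · 130 = 10140.

10140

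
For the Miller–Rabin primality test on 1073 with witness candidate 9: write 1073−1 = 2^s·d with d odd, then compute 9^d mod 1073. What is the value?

863

1073 − 1 = 1072 = 2^4 · 67, so d = 67.
9^1 ≡ 9 (mod 1073)
9^2 ≡ 9^2 = 81 ≡ 81 (mod 1073)
9^4 ≡ 81^2 = 6561 ≡ 123 (mod 1073)
9^8 ≡ 123^2 = 15129 ≡ 107 (mod 1073)
9^16 ≡ 107^2 = 11449 ≡ 719 (mod 1073)
9^32 ≡ 719^2 = 516961 ≡ 848 (mod 1073)
9^64 ≡ 848^2 = 719104 ≡ 194 (mod 1073)
67 = 64 + 2 + 1 in binary powers of 2.
So 9^67 ≡ 194 · 81 · 9 ≡ 863 (mod 1073).
Squaring chain: 863 → 107 → 719 → 848; never reaches −1, so base 9 is a Miller–Rabin witness that 1073 is composite.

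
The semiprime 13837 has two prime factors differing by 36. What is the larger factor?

Since p = q + 36, we have 13837 = q(q + 36), so q² + 36q − 13837 = 0.
Discriminant: 36² + 4·13837 = 1296 + 55348 = 56644; √56644 = 238.
q = (−36 + 238)/2 = 101, and p = q + 36 = 137.
Check: 101 · 137 = 13837.

137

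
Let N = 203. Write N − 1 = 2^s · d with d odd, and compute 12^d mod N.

203 − 1 = 202 = 2^1 · 101, so d = 101.
12^1 ≡ 12 (mod 203)
12^2 ≡ 12^2 = 144 ≡ 144 (mod 203)
12^4 ≡ 144^2 = 20736 ≡ 30 (mod 203)
12^8 ≡ 30^2 = 900 ≡ 88 (mod 203)
12^16 ≡ 88^2 = 7744 ≡ 30 (mod 203)
12^32 ≡ 30^2 = 900 ≡ 88 (mod 203)
12^64 ≡ 88^2 = 7744 ≡ 30 (mod 203)
101 = 64 + 32 + 4 + 1 in binary powers of 2.
So 12^101 ≡ 30 · 88 · 30 · 12 ≡ 157 (mod 203).
Squaring chain: 157; never reaches −1, so base 12 is a Miller–Rabin witness that 203 is composite.

157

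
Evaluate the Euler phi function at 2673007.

2614464

Factor: 2673007 = 109 · 137 · 179.
φ(2673007) = (109−1) · (137−1) · (179−1) = 108 · 136 · 178 = 2614464.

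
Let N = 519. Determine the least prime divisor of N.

3

519 is odd.
Digit sum 15, divisible by 3.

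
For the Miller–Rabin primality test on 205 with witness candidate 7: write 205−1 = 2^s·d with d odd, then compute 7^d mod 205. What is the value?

63

205 − 1 = 204 = 2^2 · 51, so d = 51.
7^1 ≡ 7 (mod 205)
7^2 ≡ 7^2 = 49 ≡ 49 (mod 205)
7^4 ≡ 49^2 = 2401 ≡ 146 (mod 205)
7^8 ≡ 146^2 = 21316 ≡ 201 (mod 205)
7^16 ≡ 201^2 = 40401 ≡ 16 (mod 205)
7^32 ≡ 16^2 = 256 ≡ 51 (mod 205)
51 = 32 + 16 + 2 + 1 in binary powers of 2.
So 7^51 ≡ 51 · 16 · 49 · 7 ≡ 63 (mod 205).
Squaring chain: 63 → 74; never reaches −1, so base 7 is a Miller–Rabin witness that 205 is composite.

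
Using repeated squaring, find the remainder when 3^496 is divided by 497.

445

3^1 ≡ 3 (mod 497)
3^2 ≡ 3^2 = 9 ≡ 9 (mod 497)
3^4 ≡ 9^2 = 81 ≡ 81 (mod 497)
3^8 ≡ 81^2 = 6561 ≡ 100 (mod 497)
3^16 ≡ 100^2 = 10000 ≡ 60 (mod 497)
3^32 ≡ 60^2 = 3600 ≡ 121 (mod 497)
3^64 ≡ 121^2 = 14641 ≡ 228 (mod 497)
3^128 ≡ 228^2 = 51984 ≡ 296 (mod 497)
3^256 ≡ 296^2 = 87616 ≡ 144 (mod 497)
496 = 256 + 128 + 64 + 32 + 16 in binary powers of 2.
So 3^496 ≡ 144 · 296 · 228 · 121 · 60 ≡ 445 (mod 497).
Since 445 ≠ 1, base 3 is a Fermat witness: 497 is composite.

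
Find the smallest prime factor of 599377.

43

599377 is odd.
Digit sum 40, not divisible by 3.
Ends in 7: not divisible by 5.
7: 599377 = 7·85625 + 2
11: 599377 = 11·54488 + 9
13: 599377 = 13·46105 + 12
17: 599377 = 17·35257 + 8
19: 599377 = 19·31546 + 3
23: 599377 = 23·26059 + 20
29: 599377 = 29·20668 + 5
31: 599377 = 31·19334 + 23
37: 599377 = 37·16199 + 14
41: 599377 = 41·14618 + 39
43: 599377 = 43·13939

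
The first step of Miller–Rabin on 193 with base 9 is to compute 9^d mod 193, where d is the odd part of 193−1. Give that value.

150

193 − 1 = 192 = 2^6 · 3, so d = 3.
9^1 ≡ 9 (mod 193)
9^2 ≡ 9^2 = 81 ≡ 81 (mod 193)
3 = 2 + 1 in binary powers of 2.
So 9^3 ≡ 81 · 9 ≡ 150 (mod 193).
Squaring chain: 150 → 112 → 192 → 1 → 1 → 1; reaches −1, so base 9 does not prove 193 composite.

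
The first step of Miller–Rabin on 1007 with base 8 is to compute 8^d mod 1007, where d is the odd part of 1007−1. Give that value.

373

1007 − 1 = 1006 = 2^1 · 503, so d = 503.
8^1 ≡ 8 (mod 1007)
8^2 ≡ 8^2 = 64 ≡ 64 (mod 1007)
8^4 ≡ 64^2 = 4096 ≡ 68 (mod 1007)
8^8 ≡ 68^2 = 4624 ≡ 596 (mod 1007)
8^16 ≡ 596^2 = 355216 ≡ 752 (mod 1007)
8^32 ≡ 752^2 = 565504 ≡ 577 (mod 1007)
8^64 ≡ 577^2 = 332929 ≡ 619 (mod 1007)
8^128 ≡ 619^2 = 383161 ≡ 501 (mod 1007)
8^256 ≡ 501^2 = 251001 ≡ 258 (mod 1007)
503 = 256 + 128 + 64 + 32 + 16 + 4 + 2 + 1 in binary powers of 2.
So 8^503 ≡ 258 · 501 · 619 · 577 · 752 · 68 · 64 · 8 ≡ 373 (mod 1007).
Squaring chain: 373; never reaches −1, so base 8 is a Miller–Rabin witness that 1007 is composite.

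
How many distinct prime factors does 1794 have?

4

1794 = 2 · 897
897 = 3 · 299
299 = 13 · 23
1794 = 2 · 3 · 13 · 23, which has 4 distinct prime factors.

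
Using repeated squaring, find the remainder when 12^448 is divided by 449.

12^1 ≡ 12 (mod 449)
12^2 ≡ 12^2 = 144 ≡ 144 (mod 449)
12^4 ≡ 144^2 = 20736 ≡ 82 (mod 449)
12^8 ≡ 82^2 = 6724 ≡ 438 (mod 449)
12^16 ≡ 438^2 = 191844 ≡ 121 (mod 449)
12^32 ≡ 121^2 = 14641 ≡ 273 (mod 449)
12^64 ≡ 273^2 = 74529 ≡ 444 (mod 449)
12^128 ≡ 444^2 = 197136 ≡ 25 (mod 449)
12^256 ≡ 25^2 = 625 ≡ 176 (mod 449)
448 = 256 + 128 + 64 in binary powers of 2.
So 12^448 ≡ 176 · 25 · 444 ≡ 1 (mod 449).
Since the result is 1, base 12 gives no evidence that 449 is composite.

1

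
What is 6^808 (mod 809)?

1

6^1 ≡ 6 (mod 809)
6^2 ≡ 6^2 = 36 ≡ 36 (mod 809)
6^4 ≡ 36^2 = 1296 ≡ 487 (mod 809)
6^8 ≡ 487^2 = 237169 ≡ 132 (mod 809)
6^16 ≡ 132^2 = 17424 ≡ 435 (mod 809)
6^32 ≡ 435^2 = 189225 ≡ 728 (mod 809)
6^64 ≡ 728^2 = 529984 ≡ 89 (mod 809)
6^128 ≡ 89^2 = 7921 ≡ 640 (mod 809)
6^256 ≡ 640^2 = 409600 ≡ 246 (mod 809)
6^512 ≡ 246^2 = 60516 ≡ 650 (mod 809)
808 = 512 + 256 + 32 + 8 in binary powers of 2.
So 6^808 ≡ 650 · 246 · 728 · 132 ≡ 1 (mod 809).
Since the result is 1, base 6 gives no evidence that 809 is composite.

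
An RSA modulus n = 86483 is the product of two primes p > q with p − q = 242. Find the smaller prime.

197

Since p = q + 242, we have 86483 = q(q + 242), so q² + 242q − 86483 = 0.
Discriminant: 242² + 4·86483 = 58564 + 345932 = 404496; √404496 = 636.
q = (−242 + 636)/2 = 197, and p = q + 242 = 439.
Check: 197 · 439 = 86483.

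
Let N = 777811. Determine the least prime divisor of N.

777811 is odd.
Digit sum 31, not divisible by 3.
Ends in 1: not divisible by 5.
7: 777811 = 7·111115 + 6
11: 777811 = 11·70710 + 1
13: 777811 = 13·59831 + 8
17: 777811 = 17·45753 + 10
19: 777811 = 19·40937 + 8
23: 777811 = 23·33817 + 20
29: 777811 = 29·26821 + 2
31: 777811 = 31·25090 + 21
37: 777811 = 37·21021 + 34
41: 777811 = 41·18971

41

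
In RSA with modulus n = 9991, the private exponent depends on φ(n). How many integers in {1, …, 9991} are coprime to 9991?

Factor: 9991 = 97 · 103.
φ(9991) = (97−1) · (103−1) = 96 · 102 = 9792.

9792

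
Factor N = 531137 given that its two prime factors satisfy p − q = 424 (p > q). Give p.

971

Since p = q + 424, we have 531137 = q(q + 424), so q² + 424q − 531137 = 0.
Discriminant: 424² + 4·531137 = 179776 + 2124548 = 2304324; √2304324 = 1518.
q = (−424 + 1518)/2 = 547, and p = q + 424 = 971.
Check: 547 · 971 = 531137.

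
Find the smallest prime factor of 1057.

7

1057 is odd.
Digit sum 13, not divisible by 3.
Ends in 7: not divisible by 5.
7: 1057 = 7·151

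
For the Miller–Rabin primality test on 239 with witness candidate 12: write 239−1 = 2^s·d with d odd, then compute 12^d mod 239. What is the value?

239 − 1 = 238 = 2^1 · 119, so d = 119.
12^1 ≡ 12 (mod 239)
12^2 ≡ 12^2 = 144 ≡ 144 (mod 239)
12^4 ≡ 144^2 = 20736 ≡ 182 (mod 239)
12^8 ≡ 182^2 = 33124 ≡ 142 (mod 239)
12^16 ≡ 142^2 = 20164 ≡ 88 (mod 239)
12^32 ≡ 88^2 = 7744 ≡ 96 (mod 239)
12^64 ≡ 96^2 = 9216 ≡ 134 (mod 239)
119 = 64 + 32 + 16 + 4 + 2 + 1 in binary powers of 2.
So 12^119 ≡ 134 · 96 · 88 · 182 · 144 · 12 ≡ 1 (mod 239).
Since 12^d ≡ 1 (mod 239), base 12 does not prove 239 composite.

1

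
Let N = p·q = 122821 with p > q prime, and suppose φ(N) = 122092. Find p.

φ(n) = (p−1)(q−1) = n − (p+q) + 1, so p + q = 122821 − 122092 + 1 = 730.
p and q are the roots of t² − 730t + 122821 = 0.
Discriminant: 730² − 4·122821 = 532900 − 491284 = 41616; √41616 = 204.
q = (730 − 204)/2 = 263, p = (730 + 204)/2 = 467.
Check: 263 · 467 = 122821.

467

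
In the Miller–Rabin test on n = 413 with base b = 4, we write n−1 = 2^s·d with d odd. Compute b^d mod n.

413 − 1 = 412 = 2^2 · 103, so d = 103.
4^1 ≡ 4 (mod 413)
4^2 ≡ 4^2 = 16 ≡ 16 (mod 413)
4^4 ≡ 16^2 = 256 ≡ 256 (mod 413)
4^8 ≡ 256^2 = 65536 ≡ 282 (mod 413)
4^16 ≡ 282^2 = 79524 ≡ 228 (mod 413)
4^32 ≡ 228^2 = 51984 ≡ 359 (mod 413)
4^64 ≡ 359^2 = 128881 ≡ 25 (mod 413)
103 = 64 + 32 + 4 + 2 + 1 in binary powers of 2.
So 4^103 ≡ 25 · 359 · 256 · 16 · 4 ≡ 228 (mod 413).
Squaring chain: 228 → 359; never reaches −1, so base 4 is a Miller–Rabin witness that 413 is composite.

228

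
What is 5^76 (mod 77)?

16

5^1 ≡ 5 (mod 77)
5^2 ≡ 5^2 = 25 ≡ 25 (mod 77)
5^4 ≡ 25^2 = 625 ≡ 9 (mod 77)
5^8 ≡ 9^2 = 81 ≡ 4 (mod 77)
5^16 ≡ 4^2 = 16 ≡ 16 (mod 77)
5^32 ≡ 16^2 = 256 ≡ 25 (mod 77)
5^64 ≡ 25^2 = 625 ≡ 9 (mod 77)
76 = 64 + 8 + 4 in binary powers of 2.
So 5^76 ≡ 9 · 4 · 9 ≡ 16 (mod 77).
Since 16 ≠ 1, base 5 is a Fermat witness: 77 is composite.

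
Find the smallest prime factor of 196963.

196963 is odd.
Digit sum 34, not divisible by 3.
Ends in 3: not divisible by 5.
7: 196963 = 7·28137 + 4
11: 196963 = 11·17905 + 8
13: 196963 = 13·15151

13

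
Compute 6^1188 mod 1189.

605

6^1 ≡ 6 (mod 1189)
6^2 ≡ 6^2 = 36 ≡ 36 (mod 1189)
6^4 ≡ 36^2 = 1296 ≡ 107 (mod 1189)
6^8 ≡ 107^2 = 11449 ≡ 748 (mod 1189)
6^16 ≡ 748^2 = 559504 ≡ 674 (mod 1189)
6^32 ≡ 674^2 = 454276 ≡ 78 (mod 1189)
6^64 ≡ 78^2 = 6084 ≡ 139 (mod 1189)
6^128 ≡ 139^2 = 19321 ≡ 297 (mod 1189)
6^256 ≡ 297^2 = 88209 ≡ 223 (mod 1189)
6^512 ≡ 223^2 = 49729 ≡ 980 (mod 1189)
6^1024 ≡ 980^2 = 960400 ≡ 877 (mod 1189)
1188 = 1024 + 128 + 32 + 4 in binary powers of 2.
So 6^1188 ≡ 877 · 297 · 78 · 107 ≡ 605 (mod 1189).
Since 605 ≠ 1, base 6 is a Fermat witness: 1189 is composite.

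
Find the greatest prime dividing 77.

77 = 7 · 11
11 is prime.
So 77 = 7 · 11; the largest prime factor is 11.

11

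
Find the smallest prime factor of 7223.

7223 is odd.
Digit sum 14, not divisible by 3.
Ends in 3: not divisible by 5.
7: 7223 = 7·1031 + 6
11: 7223 = 11·656 + 7
13: 7223 = 13·555 + 8
17: 7223 = 17·424 + 15
19: 7223 = 19·380 + 3
23: 7223 = 23·314 + 1
29: 7223 = 29·249 + 2
31: 7223 = 31·233

31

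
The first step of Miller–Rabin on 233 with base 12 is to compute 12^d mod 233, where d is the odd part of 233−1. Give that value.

221

233 − 1 = 232 = 2^3 · 29, so d = 29.
12^1 ≡ 12 (mod 233)
12^2 ≡ 12^2 = 144 ≡ 144 (mod 233)
12^4 ≡ 144^2 = 20736 ≡ 232 (mod 233)
12^8 ≡ 232^2 = 53824 ≡ 1 (mod 233)
12^16 ≡ 1^2 = 1 ≡ 1 (mod 233)
29 = 16 + 8 + 4 + 1 in binary powers of 2.
So 12^29 ≡ 1 · 1 · 232 · 12 ≡ 221 (mod 233).
Squaring chain: 221 → 144 → 232; reaches −1, so base 12 does not prove 233 composite.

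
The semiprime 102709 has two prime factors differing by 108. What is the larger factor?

379

Since p = q + 108, we have 102709 = q(q + 108), so q² + 108q − 102709 = 0.
Discriminant: 108² + 4·102709 = 11664 + 410836 = 422500; √422500 = 650.
q = (−108 + 650)/2 = 271, and p = q + 108 = 379.
Check: 271 · 379 = 102709.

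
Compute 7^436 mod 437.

64

7^1 ≡ 7 (mod 437)
7^2 ≡ 7^2 = 49 ≡ 49 (mod 437)
7^4 ≡ 49^2 = 2401 ≡ 216 (mod 437)
7^8 ≡ 216^2 = 46656 ≡ 334 (mod 437)
7^16 ≡ 334^2 = 111556 ≡ 121 (mod 437)
7^32 ≡ 121^2 = 14641 ≡ 220 (mod 437)
7^64 ≡ 220^2 = 48400 ≡ 330 (mod 437)
7^128 ≡ 330^2 = 108900 ≡ 87 (mod 437)
7^256 ≡ 87^2 = 7569 ≡ 140 (mod 437)
436 = 256 + 128 + 32 + 16 + 4 in binary powers of 2.
So 7^436 ≡ 140 · 87 · 220 · 121 · 216 ≡ 64 (mod 437).
Since 64 ≠ 1, base 7 is a Fermat witness: 437 is composite.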